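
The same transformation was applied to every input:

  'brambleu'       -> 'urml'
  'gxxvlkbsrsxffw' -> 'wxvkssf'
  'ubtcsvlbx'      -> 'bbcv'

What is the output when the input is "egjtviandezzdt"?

Rule — keep every other character starting from the second (positions 2nd, 4th, 6th, ...), then move the last character to the front.
On "egjtviandezzdt": the first step gives "gtinezt", and the second then gives "tgtinez".

tgtinez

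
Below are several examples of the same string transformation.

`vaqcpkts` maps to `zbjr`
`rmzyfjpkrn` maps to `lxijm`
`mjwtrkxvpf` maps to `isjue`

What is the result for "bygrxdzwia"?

xqcvz

What's happening: shift every letter 1 place backward in the alphabet (wrapping around), then keep every other character starting from the second (positions 2nd, 4th, 6th, ...).
On "bygrxdzwia": the first step gives "axfqwcyvhz", and the second then gives "xqcvz".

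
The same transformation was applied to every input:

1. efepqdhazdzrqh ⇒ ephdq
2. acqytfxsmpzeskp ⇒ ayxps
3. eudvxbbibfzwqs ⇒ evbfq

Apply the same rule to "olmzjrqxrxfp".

ozqx

Looking at the pairs, the operation is to keep one character in every 3, starting at position 1 (positions 1st, 4th, 7th, ...).
"olmzjrqxrxfp" → "ozqx".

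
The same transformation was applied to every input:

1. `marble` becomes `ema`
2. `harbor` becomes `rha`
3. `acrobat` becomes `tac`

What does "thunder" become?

Rule — move the last character to the front, then keep only the first 3 characters.
Applying both steps to "thunder": "rthunde", then "rth".

rth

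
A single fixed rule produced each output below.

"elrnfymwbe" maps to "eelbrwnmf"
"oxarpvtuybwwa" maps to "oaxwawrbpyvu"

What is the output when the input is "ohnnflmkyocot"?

othoncnofylk

The pattern: take characters alternately from the front and the back (1st, last, 2nd, 2nd-last, ...), then delete the last character.
"ohnnflmkyocot" → "othoncnofylkm" → "othoncnofylk".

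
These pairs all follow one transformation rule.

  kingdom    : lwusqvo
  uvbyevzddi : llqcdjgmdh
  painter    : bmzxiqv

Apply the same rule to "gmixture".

czmouqfb

Rule — shift every letter 8 places forward in the alphabet (wrapping around), then move the last 3 characters to the front (rotate right by 3).
"gmixture" → "czmouqfb".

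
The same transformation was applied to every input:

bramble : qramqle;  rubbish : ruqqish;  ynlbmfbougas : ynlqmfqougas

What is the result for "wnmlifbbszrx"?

Rule — replace every "b" with "q".
For "wnmlifbbszrx" the result is "wnmlifqqszrx".

wnmlifqqszrx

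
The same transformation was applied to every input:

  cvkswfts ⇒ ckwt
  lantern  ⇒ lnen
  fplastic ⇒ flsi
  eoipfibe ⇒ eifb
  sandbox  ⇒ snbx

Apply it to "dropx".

dox

Rule — keep every other character starting from the first (positions 1st, 3rd, 5th, ...).
Applying that to "dropx" gives "dox".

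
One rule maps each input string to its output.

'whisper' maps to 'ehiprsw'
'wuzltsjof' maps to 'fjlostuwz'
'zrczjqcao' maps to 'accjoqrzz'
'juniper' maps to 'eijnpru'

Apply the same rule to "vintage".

In each case the input is transformed by: sort the characters into alphabetical order.
Applying that to "vintage" gives "aegintv".

aegintv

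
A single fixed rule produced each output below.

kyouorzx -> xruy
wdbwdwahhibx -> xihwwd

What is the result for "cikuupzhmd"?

The rule is to keep every other character starting from the second (positions 2nd, 4th, 6th, ...), then reverse the string.
"cikuupzhmd" → "iuphd" → "dhpui".
(Check on "wdbwdwahhibx": → "dwwhix" → "xihwwd" ✓)

dhpui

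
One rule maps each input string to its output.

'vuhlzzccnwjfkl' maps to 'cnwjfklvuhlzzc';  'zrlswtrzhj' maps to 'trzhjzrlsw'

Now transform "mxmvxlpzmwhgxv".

The pattern: swap the front and back halves of the string.
"mxmvxlpzmwhgxv" → "zmwhgxvmxmvxlp".

zmwhgxvmxmvxlp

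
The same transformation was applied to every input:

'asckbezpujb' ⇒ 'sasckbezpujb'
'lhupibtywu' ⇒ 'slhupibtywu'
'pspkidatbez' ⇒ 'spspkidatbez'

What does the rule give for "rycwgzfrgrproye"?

srycwgzfrgrproye

The transformation: prepend "s".
On "rycwgzfrgrproye" that produces "srycwgzfrgrproye".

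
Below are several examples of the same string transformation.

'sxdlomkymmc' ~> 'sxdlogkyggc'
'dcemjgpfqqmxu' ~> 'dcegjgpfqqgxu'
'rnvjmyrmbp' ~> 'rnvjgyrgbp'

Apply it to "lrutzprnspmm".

lrutzprnspgg

The transformation: replace every "m" with "g".
Doing the same to "lrutzprnspmm": "lrutzprnspgg".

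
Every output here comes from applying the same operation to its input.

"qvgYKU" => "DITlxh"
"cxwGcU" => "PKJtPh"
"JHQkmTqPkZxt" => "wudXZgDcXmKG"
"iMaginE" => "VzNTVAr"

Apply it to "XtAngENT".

kGnATrag

Looking at the pairs, the operation is to shift every letter 13 places forward in the alphabet (wrapping around) — i.e. ROT13, then flip the case of every letter.
Applying both steps to "XtAngENT": "KgNatRAG", then "kGnATrag".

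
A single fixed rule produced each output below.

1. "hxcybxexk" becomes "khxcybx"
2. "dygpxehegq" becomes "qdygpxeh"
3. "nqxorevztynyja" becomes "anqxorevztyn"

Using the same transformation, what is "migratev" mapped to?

Looking at the pairs, the operation is to move the last character to the front, then delete the last 2 characters.
"migratev" → "vmigrate" → "vmigra".

vmigra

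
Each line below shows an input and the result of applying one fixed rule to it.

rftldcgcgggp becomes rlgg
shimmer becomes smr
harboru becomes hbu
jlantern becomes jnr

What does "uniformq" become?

ufm

What's happening: keep one character in every 3, starting at position 1 (positions 1st, 4th, 7th, ...).
"uniformq" → "ufm".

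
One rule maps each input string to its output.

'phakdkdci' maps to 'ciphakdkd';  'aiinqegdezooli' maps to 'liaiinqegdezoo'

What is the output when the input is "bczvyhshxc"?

Rule — move the last 2 characters to the front (rotate right by 2).
"bczvyhshxc" → "xcbczvyhsh".

xcbczvyhsh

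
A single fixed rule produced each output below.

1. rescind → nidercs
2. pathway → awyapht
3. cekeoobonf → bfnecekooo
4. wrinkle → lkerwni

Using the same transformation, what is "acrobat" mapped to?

abtcaor

Looking at the pairs, the operation is to swap each adjacent pair of characters (1↔2, 3↔4, ...), then move the last 3 characters to the front (rotate right by 3).
On "acrobat": the first step gives "caorabt", and the second then gives "abtcaor".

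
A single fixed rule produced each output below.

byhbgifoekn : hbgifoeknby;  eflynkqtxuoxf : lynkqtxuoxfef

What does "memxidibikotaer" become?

Each output is the input with this applied: move the first 2 characters to the end (rotate left by 2).
On "memxidibikotaer" that produces "mxidibikotaerme".

mxidibikotaerme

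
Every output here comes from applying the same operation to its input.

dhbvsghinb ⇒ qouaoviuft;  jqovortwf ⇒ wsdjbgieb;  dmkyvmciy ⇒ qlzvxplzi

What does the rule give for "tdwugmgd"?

In each case the input is transformed by: take characters alternately from the front and the back (1st, last, 2nd, 2nd-last, ...), then shift every letter 13 places forward in the alphabet (wrapping around) — i.e. ROT13.
Working it through for "tdwugmgd": intermediate "tddgwmug", final "gqqtjzht".

gqqtjzht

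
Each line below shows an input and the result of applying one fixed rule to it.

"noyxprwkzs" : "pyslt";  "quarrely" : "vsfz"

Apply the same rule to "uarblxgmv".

bcyn

Rule — shift every letter 1 place forward in the alphabet (wrapping around), then keep every other character starting from the second (positions 2nd, 4th, 6th, ...).
"uarblxgmv" → "vbscmyhnw" → "bcyn".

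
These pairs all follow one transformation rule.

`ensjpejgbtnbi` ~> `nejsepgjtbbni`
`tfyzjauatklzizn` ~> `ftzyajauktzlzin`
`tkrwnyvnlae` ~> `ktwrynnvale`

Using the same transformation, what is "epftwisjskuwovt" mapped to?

petfiwjskswuvot

The rule is to swap each adjacent pair of characters (1↔2, 3↔4, ...).
For "epftwisjskuwovt" the result is "petfiwjskswuvot".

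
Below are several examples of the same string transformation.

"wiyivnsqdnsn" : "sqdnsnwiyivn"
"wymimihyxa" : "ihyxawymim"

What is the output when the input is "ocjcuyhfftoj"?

The rule is to swap the front and back halves of the string.
"ocjcuyhfftoj" → "hfftojocjcuy".

hfftojocjcuy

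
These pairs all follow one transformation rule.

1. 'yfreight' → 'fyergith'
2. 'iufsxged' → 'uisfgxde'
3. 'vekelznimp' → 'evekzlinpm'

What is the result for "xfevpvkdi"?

fxvevpdki

The pattern: swap each adjacent pair of characters (1↔2, 3↔4, ...).
For "xfevpvkdi" the result is "fxvevpdki".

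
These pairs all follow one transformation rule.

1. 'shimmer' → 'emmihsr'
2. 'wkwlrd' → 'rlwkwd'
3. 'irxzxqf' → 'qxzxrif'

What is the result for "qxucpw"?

The pattern: move the last character to the front, then reverse the string.
Applying both steps to "qxucpw": "wqxucp", then "pcuxqw".

pcuxqw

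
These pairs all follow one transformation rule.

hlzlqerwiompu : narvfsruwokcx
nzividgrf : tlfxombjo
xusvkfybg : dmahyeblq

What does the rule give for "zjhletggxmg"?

fmpsndrmkmz

Each output is the input with this applied: take characters alternately from the front and the back (1st, last, 2nd, 2nd-last, ...), then shift every letter 6 places forward in the alphabet (wrapping around).
Applying that to "zjhletggxmg" gives "fmpsndrmkmz".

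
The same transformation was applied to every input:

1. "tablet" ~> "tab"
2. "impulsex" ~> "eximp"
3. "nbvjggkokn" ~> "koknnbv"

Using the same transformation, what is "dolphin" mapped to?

The rule is to move the first 3 characters to the end (rotate left by 3), then delete the first 3 characters.
Starting from "dolphin": after the first operation, "phindol"; after the second, "ndol".

ndol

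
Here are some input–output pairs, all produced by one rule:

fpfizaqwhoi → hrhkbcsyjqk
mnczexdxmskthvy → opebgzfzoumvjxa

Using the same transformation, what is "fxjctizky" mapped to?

In each case the input is transformed by: shift every letter 2 places forward in the alphabet (wrapping around).
Applying that to "fxjctizky" gives "hzlevkbma".

hzlevkbma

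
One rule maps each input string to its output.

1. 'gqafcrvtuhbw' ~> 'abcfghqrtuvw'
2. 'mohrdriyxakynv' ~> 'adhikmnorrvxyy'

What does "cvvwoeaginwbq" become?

Looking at the pairs, the operation is to sort the characters into alphabetical order.
For "cvvwoeaginwbq" the result is "abceginoqvvww".

abceginoqvvww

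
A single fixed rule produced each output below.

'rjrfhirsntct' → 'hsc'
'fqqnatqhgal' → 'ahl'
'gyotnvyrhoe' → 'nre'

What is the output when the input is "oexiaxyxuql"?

What's happening: delete the first 2 characters, then keep one character in every 3, starting at position 3 (positions 3rd, 6th, 9th, ...).
Applying both steps to "oexiaxyxuql": "xiaxyxuql", then "axl".

axl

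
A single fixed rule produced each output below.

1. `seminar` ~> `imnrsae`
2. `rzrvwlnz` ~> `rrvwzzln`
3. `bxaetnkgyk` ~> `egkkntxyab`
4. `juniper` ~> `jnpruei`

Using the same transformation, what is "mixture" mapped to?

mrtuxei

In each case the input is transformed by: sort the characters into alphabetical order, then move the first 2 characters to the end (rotate left by 2).
"mixture" → "eimrtux" → "mrtuxei".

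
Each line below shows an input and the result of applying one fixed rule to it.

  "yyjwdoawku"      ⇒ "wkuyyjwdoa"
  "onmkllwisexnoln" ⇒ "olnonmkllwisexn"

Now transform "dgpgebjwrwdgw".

dgwdgpgebjwrw

Rule — move the last 3 characters to the front (rotate right by 3).
Applying that to "dgpgebjwrwdgw" gives "dgwdgpgebjwrw".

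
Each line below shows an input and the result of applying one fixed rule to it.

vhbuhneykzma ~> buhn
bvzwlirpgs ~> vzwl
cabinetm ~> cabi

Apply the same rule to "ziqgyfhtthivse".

gyfh

In each case the input is transformed by: swap the front and back halves of the string, then keep only the last 4 characters.
For "ziqgyfhtthivse", step one produces "tthivseziqgyfh"; step two turns that into "gyfh".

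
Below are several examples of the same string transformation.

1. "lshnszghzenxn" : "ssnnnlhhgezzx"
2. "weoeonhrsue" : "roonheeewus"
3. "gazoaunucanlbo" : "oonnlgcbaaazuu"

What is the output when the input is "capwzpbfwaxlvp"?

wvppplfcbaazxw

Looking at the pairs, the operation is to sort the characters into reverse alphabetical order, then move the first 3 characters to the end (rotate left by 3).
"capwzpbfwaxlvp" → "zxwwvppplfcbaa" → "wvppplfcbaazxw".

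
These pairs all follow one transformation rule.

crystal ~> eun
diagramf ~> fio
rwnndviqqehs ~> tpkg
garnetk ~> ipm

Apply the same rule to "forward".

hyf

Each output is the input with this applied: keep one character in every 3, starting at position 1 (positions 1st, 4th, 7th, ...), then shift every letter 2 places forward in the alphabet (wrapping around).
Starting from "forward": after the first operation, "fwd"; after the second, "hyf".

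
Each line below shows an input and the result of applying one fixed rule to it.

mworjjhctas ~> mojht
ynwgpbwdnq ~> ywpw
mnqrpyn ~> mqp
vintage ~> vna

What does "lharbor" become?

lab

Looking at the pairs, the operation is to delete the last 2 characters, then keep every other character starting from the first (positions 1st, 3rd, 5th, ...).
So "lharbor" becomes "lab".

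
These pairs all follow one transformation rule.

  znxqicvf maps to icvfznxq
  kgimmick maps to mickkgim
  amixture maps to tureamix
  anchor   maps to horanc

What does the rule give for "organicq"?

What's happening: swap the front and back halves of the string.
For "organicq" the result is "nicqorga".

nicqorga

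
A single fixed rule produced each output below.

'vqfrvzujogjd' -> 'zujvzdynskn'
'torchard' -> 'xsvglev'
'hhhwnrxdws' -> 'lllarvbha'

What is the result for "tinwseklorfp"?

xmrawiopsvj

Looking at the pairs, the operation is to delete the last character, then shift every letter 4 places forward in the alphabet (wrapping around).
For "tinwseklorfp", step one produces "tinwseklorf"; step two turns that into "xmrawiopsvj".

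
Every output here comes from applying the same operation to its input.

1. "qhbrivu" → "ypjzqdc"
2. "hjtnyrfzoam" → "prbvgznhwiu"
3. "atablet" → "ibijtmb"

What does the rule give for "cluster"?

The pattern: shift every letter 8 places forward in the alphabet (wrapping around).
On "cluster" that produces "ktcabmz".

ktcabmz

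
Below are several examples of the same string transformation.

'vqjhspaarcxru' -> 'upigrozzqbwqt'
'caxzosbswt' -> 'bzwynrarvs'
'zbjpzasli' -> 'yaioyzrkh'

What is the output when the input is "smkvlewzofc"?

Each output is the input with this applied: shift every letter 1 place backward in the alphabet (wrapping around).
Applying that to "smkvlewzofc" gives "rljukdvyneb".

rljukdvyneb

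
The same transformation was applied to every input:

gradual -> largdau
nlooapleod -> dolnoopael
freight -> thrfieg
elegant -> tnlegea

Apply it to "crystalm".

Each output is the input with this applied: move the last 2 characters to the front (rotate right by 2), then swap each adjacent pair of characters (1↔2, 3↔4, ...).
"crystalm" → "lmcrysta" → "mlrcsyat".
(Check on "freight": → "htfreig" → "thrfieg" ✓)

mlrcsyat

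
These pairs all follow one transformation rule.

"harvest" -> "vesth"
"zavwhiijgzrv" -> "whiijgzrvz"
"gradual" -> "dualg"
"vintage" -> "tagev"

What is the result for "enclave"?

lavee

The transformation: move the first character to the end, then delete the first 2 characters.
On "enclave" that produces "lavee".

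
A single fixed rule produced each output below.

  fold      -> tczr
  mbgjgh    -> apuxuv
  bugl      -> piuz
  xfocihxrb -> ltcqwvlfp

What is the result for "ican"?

What's happening: shift every letter 12 places backward in the alphabet (wrapping around).
"ican" → "wqob".

wqob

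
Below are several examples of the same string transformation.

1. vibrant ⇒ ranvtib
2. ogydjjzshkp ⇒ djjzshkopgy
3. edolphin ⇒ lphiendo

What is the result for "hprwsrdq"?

wsrdhqpr

The rule is to swap the first and last characters, then move the first 3 characters to the end (rotate left by 3).
Starting from "hprwsrdq": after the first operation, "qprwsrdh"; after the second, "wsrdhqpr".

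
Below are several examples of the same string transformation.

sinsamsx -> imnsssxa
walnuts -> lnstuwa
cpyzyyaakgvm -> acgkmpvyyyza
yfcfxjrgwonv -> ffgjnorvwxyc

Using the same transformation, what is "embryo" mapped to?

The pattern: sort the characters into alphabetical order, then move the first character to the end.
For "embryo", step one produces "bemory"; step two turns that into "emoryb".

emoryb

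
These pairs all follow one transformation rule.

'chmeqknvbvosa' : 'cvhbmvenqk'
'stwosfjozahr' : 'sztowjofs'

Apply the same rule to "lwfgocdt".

lowgf

In each case the input is transformed by: delete the last 3 characters, then take characters alternately from the front and the back (1st, last, 2nd, 2nd-last, ...).
Starting from "lwfgocdt": after the first operation, "lwfgo"; after the second, "lowgf".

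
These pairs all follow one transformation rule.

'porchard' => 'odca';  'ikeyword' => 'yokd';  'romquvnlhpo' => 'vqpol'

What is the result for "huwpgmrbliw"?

The transformation: keep every other character starting from the second (positions 2nd, 4th, 6th, ...), then sort the characters into reverse alphabetical order.
"huwpgmrbliw" → "upmbi" → "upmib".

upmib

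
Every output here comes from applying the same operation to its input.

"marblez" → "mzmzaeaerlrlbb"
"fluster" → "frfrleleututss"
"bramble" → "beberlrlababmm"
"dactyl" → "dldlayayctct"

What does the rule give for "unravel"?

Rule — double every character, then take characters alternately from the front and the back (1st, last, 2nd, 2nd-last, ...).
On "unravel": the first step gives "uunnrraavveell", and the second then gives "ululnenervrvaa".

ululnenervrvaa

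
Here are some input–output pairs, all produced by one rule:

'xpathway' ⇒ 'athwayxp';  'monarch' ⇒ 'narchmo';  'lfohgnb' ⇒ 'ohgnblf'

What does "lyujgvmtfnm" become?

ujgvmtfnmly

Each output is the input with this applied: move the first 2 characters to the end (rotate left by 2).
For "lyujgvmtfnm" the result is "ujgvmtfnmly".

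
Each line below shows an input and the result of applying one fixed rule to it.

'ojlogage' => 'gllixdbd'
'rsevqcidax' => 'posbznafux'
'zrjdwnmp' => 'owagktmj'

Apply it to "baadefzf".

Each output is the input with this applied: swap each adjacent pair of characters (1↔2, 3↔4, ...), then shift every letter 3 places backward in the alphabet (wrapping around).
Working it through for "baadefzf": intermediate "abdafefz", final "xyaxcbcw".

xyaxcbcw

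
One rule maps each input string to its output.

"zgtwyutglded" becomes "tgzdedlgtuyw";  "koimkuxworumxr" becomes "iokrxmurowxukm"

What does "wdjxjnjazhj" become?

Rule — move the first 3 characters to the end (rotate left by 3), then reverse the string.
On "wdjxjnjazhj": the first step gives "xjnjazhjwdj", and the second then gives "jdwjhzajnjx".

jdwjhzajnjx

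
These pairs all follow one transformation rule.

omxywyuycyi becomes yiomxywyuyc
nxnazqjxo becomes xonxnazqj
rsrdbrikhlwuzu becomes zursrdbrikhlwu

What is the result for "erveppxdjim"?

imerveppxdj

The rule is to move the last 2 characters to the front (rotate right by 2).
For "erveppxdjim" the result is "imerveppxdj".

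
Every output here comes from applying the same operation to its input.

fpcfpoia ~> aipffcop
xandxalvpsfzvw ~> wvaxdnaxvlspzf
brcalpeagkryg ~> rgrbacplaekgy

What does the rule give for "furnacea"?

The pattern: swap each adjacent pair of characters (1↔2, 3↔4, ...), then move the last 2 characters to the front (rotate right by 2).
Starting from "furnacea": after the first operation, "ufnrcaae"; after the second, "aeufnrca".

aeufnrca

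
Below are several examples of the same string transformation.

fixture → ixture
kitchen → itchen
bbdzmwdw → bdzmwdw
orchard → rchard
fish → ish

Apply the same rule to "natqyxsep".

The pattern: delete the first character.
So "natqyxsep" becomes "atqyxsep".

atqyxsep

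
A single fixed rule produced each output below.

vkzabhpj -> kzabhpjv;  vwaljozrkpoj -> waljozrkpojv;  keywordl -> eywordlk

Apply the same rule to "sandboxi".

The rule is to move the first character to the end.
On "sandboxi" that produces "andboxis".

andboxis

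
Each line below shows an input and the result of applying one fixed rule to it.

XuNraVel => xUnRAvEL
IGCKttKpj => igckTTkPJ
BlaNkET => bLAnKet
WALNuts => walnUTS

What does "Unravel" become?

uNRAVEL

In each case the input is transformed by: flip the case of every letter.
So "Unravel" becomes "uNRAVEL".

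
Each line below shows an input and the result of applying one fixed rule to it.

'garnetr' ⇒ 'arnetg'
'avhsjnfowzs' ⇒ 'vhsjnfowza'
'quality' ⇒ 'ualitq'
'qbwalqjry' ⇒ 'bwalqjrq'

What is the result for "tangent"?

Looking at the pairs, the operation is to delete the last character, then move the first character to the end.
Starting from "tangent": after the first operation, "tangen"; after the second, "angent".

angent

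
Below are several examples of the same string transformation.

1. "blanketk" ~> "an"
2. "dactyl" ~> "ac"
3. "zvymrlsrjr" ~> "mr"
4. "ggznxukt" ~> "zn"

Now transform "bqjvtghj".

What's happening: swap the front and back halves of the string, then keep only the last 2 characters.
Working it through for "bqjvtghj": intermediate "tghjbqjv", final "jv".

jv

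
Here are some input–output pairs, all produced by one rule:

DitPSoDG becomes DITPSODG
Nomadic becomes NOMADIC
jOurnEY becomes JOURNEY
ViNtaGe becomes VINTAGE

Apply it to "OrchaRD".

ORCHARD

Looking at the pairs, the operation is to convert every letter to uppercase.
For "OrchaRD" the result is "ORCHARD".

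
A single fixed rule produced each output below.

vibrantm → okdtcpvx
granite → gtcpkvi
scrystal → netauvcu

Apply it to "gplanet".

The rule is to swap the first and last characters, then shift every letter 2 places forward in the alphabet (wrapping around).
On "gplanet": the first step gives "tplaneg", and the second then gives "vrncpgi".

vrncpgi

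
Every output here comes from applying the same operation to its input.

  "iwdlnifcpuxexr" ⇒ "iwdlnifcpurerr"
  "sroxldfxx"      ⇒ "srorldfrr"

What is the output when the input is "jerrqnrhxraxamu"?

jerrqnrhrraramu

The pattern: replace every "x" with "r".
Applying that to "jerrqnrhxraxamu" gives "jerrqnrhrraramu".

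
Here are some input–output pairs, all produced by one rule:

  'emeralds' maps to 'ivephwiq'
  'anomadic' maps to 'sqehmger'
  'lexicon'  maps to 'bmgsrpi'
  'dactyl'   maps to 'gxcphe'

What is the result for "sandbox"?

Rule — shift every letter 4 places forward in the alphabet (wrapping around), then move the first 2 characters to the end (rotate left by 2).
"sandbox" → "werhfsb" → "rhfsbwe".

rhfsbwe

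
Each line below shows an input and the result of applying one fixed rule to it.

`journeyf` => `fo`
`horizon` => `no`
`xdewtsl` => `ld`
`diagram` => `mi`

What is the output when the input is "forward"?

do

In each case the input is transformed by: swap the first and last characters, then keep only the first 2 characters.
"forward" → "dorwarf" → "do".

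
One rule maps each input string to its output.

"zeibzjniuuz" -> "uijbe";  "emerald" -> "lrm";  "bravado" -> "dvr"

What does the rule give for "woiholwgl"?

glho

The pattern: reverse the string, then keep every other character starting from the second (positions 2nd, 4th, 6th, ...).
For "woiholwgl" the result is "glho".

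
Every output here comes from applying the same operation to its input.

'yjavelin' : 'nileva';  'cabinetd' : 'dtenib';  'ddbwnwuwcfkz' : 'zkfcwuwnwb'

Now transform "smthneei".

Looking at the pairs, the operation is to delete the first 2 characters, then reverse the string.
Doing the same to "smthneei": "ieenht".

ieenht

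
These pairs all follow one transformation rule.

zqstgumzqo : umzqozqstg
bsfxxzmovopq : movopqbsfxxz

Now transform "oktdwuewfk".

uewfkoktdw

Looking at the pairs, the operation is to swap the front and back halves of the string.
Doing the same to "oktdwuewfk": "uewfkoktdw".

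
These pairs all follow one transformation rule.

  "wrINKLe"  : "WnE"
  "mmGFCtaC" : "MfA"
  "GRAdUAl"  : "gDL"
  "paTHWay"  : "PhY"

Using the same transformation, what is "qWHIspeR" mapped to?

Looking at the pairs, the operation is to keep one character in every 3, starting at position 1 (positions 1st, 4th, 7th, ...), then flip the case of every letter.
Starting from "qWHIspeR": after the first operation, "qIe"; after the second, "QiE".

QiE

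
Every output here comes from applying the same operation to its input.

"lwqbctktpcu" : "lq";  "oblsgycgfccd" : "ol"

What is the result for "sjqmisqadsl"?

sq

The transformation: keep every other character starting from the first (positions 1st, 3rd, 5th, ...), then keep only the first 2 characters.
Starting from "sjqmisqadsl": after the first operation, "sqiqdl"; after the second, "sq".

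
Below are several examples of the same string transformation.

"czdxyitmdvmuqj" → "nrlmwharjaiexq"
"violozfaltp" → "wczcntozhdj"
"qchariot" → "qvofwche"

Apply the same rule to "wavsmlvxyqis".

ojgazjlmewgk

What's happening: shift every letter 12 places backward in the alphabet (wrapping around), then move the first character to the end.
Working it through for "wavsmlvxyqis": intermediate "kojgazjlmewg", final "ojgazjlmewgk".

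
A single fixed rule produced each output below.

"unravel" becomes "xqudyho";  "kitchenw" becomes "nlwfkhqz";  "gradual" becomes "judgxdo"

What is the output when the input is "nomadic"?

The pattern: shift every letter 3 places forward in the alphabet (wrapping around).
Doing the same to "nomadic": "qrpdglf".

qrpdglf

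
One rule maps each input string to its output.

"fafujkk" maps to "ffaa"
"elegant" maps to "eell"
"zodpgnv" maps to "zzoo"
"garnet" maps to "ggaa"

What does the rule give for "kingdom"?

The pattern: double every character, then keep only the first 4 characters.
Working it through for "kingdom": intermediate "kkiinnggddoomm", final "kkii".

kkii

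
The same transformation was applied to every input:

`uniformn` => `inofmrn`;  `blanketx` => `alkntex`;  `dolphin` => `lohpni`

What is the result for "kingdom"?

nidgmo

Rule — delete the first character, then swap each adjacent pair of characters (1↔2, 3↔4, ...).
Working it through for "kingdom": intermediate "ingdom", final "nidgmo".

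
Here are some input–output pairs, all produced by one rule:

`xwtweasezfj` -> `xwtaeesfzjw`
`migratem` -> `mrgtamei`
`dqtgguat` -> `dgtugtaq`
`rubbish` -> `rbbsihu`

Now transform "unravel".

uarevln

What's happening: swap each adjacent pair of characters (1↔2, 3↔4, ...), then move the first character to the end.
"unravel" → "uarevln".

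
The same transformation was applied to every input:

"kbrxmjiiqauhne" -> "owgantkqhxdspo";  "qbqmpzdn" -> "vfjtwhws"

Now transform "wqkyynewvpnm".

Rule — shift every letter 6 places forward in the alphabet (wrapping around), then swap the front and back halves of the string.
On "wqkyynewvpnm": the first step gives "cwqeetkcbvts", and the second then gives "kcbvtscwqeet".

kcbvtscwqeet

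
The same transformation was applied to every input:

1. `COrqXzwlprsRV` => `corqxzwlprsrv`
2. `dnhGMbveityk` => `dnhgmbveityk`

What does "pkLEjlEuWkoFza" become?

pklejleuwkofza

What's happening: convert every letter to lowercase.
For "pkLEjlEuWkoFza" the result is "pklejleuwkofza".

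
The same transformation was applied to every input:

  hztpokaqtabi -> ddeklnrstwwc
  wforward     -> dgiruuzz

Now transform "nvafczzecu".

The transformation: sort the characters into alphabetical order, then shift every letter 3 places forward in the alphabet (wrapping around).
For "nvafczzecu", step one produces "accefnuvzz"; step two turns that into "dffhiqxycc".
(Check on "hztpokaqtabi": → "aabhikopqttz" → "ddeklnrstwwc" ✓)

dffhiqxycc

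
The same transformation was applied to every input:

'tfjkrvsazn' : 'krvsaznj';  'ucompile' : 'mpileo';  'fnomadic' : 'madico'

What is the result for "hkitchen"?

The pattern: delete the first 2 characters, then move the first character to the end.
Starting from "hkitchen": after the first operation, "itchen"; after the second, "tcheni".

tcheni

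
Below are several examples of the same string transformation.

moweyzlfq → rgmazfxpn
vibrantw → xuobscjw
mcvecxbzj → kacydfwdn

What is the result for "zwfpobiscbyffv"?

wggzcdtjcpqgxa

Rule — shift every letter 1 place forward in the alphabet (wrapping around), then reverse the string.
Working it through for "zwfpobiscbyffv": intermediate "axgqpcjtdczggw", final "wggzcdtjcpqgxa".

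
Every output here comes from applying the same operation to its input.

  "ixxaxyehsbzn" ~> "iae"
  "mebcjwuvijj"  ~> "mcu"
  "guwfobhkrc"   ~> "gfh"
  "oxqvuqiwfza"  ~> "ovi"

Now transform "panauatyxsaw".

pat

Rule — delete the last 3 characters, then keep one character in every 3, starting at position 1 (positions 1st, 4th, 7th, ...).
For "panauatyxsaw", step one produces "panauatyx"; step two turns that into "pat".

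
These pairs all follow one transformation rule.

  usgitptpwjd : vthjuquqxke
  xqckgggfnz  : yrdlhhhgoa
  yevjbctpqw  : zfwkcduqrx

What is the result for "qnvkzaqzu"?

rowlabrav

The pattern: shift every letter 1 place forward in the alphabet (wrapping around).
Applying that to "qnvkzaqzu" gives "rowlabrav".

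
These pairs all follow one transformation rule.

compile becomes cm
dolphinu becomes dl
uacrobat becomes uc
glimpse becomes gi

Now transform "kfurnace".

Each output is the input with this applied: keep every other character starting from the first (positions 1st, 3rd, 5th, ...), then delete the last 2 characters.
For "kfurnace", step one produces "kunc"; step two turns that into "ku".

ku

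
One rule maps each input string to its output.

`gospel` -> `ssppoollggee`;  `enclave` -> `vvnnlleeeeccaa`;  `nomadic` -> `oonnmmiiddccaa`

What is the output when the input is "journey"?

What's happening: double every character, then sort the characters into reverse alphabetical order.
For "journey", step one produces "jjoouurrnneeyy"; step two turns that into "yyuurroonnjjee".

yyuurroonnjjee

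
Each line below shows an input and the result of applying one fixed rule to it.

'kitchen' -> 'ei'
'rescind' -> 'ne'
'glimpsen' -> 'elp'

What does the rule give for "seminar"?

ae

Rule — move the last 3 characters to the front (rotate right by 3), then keep one character in every 3, starting at position 2 (positions 2nd, 5th, 8th, ...).
"seminar" → "narsemi" → "ae".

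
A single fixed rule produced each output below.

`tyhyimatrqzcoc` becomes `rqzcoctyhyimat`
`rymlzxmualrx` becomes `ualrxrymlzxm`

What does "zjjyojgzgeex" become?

zgeexzjjyojg

Looking at the pairs, the operation is to move the first character to the end, then swap the front and back halves of the string.
Doing the same to "zjjyojgzgeex": "zgeexzjjyojg".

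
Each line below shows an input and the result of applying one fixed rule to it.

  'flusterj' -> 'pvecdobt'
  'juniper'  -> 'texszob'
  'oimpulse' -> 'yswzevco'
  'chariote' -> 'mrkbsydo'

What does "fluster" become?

pvecdob

What's happening: shift every letter 10 places forward in the alphabet (wrapping around).
For "fluster" the result is "pvecdob".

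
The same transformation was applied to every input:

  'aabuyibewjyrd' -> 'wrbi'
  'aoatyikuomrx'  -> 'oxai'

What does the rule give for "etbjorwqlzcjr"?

What's happening: keep one character in every 3, starting at position 3 (positions 3rd, 6th, 9th, ...), then move the last 2 characters to the front (rotate right by 2).
"etbjorwqlzcjr" → "brlj" → "ljbr".

ljbr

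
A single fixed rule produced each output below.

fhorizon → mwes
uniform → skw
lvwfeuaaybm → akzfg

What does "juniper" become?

In each case the input is transformed by: keep every other character starting from the second (positions 2nd, 4th, 6th, ...), then shift every letter 5 places forward in the alphabet (wrapping around).
Starting from "juniper": after the first operation, "uie"; after the second, "znj".

znj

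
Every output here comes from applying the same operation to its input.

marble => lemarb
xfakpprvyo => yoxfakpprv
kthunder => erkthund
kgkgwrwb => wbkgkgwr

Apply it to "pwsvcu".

cupwsv

The rule is to move the last 2 characters to the front (rotate right by 2).
Applying that to "pwsvcu" gives "cupwsv".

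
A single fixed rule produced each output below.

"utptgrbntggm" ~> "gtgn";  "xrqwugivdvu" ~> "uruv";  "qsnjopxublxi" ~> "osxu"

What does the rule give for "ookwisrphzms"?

iomp

The rule is to keep one character in every 3, starting at position 2 (positions 2nd, 5th, 8th, ...), then swap each adjacent pair of characters (1↔2, 3↔4, ...).
"ookwisrphzms" → "oipm" → "iomp".
(Check on "qsnjopxublxi": → "soux" → "osxu" ✓)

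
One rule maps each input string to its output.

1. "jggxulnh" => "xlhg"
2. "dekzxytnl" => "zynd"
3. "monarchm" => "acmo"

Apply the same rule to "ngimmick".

The rule is to move the first 2 characters to the end (rotate left by 2), then keep every other character starting from the second (positions 2nd, 4th, 6th, ...).
"ngimmick" → "mikg".

mikg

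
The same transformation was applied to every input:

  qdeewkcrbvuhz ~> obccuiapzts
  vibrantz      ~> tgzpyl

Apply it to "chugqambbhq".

afseoykzz

The transformation: shift every letter 2 places backward in the alphabet (wrapping around), then delete the last 2 characters.
Applying both steps to "chugqambbhq": "afseoykzzfo", then "afseoykzz".
(Check on "vibrantz": → "tgzpylrx" → "tgzpyl" ✓)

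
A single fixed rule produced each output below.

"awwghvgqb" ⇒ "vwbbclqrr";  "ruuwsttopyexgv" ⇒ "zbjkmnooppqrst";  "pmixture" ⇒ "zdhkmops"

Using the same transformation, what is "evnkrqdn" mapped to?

The pattern: sort the characters into alphabetical order, then shift every letter 5 places backward in the alphabet (wrapping around).
Applying both steps to "evnkrqdn": "deknnqrv", then "yzfiilmq".

yzfiilmq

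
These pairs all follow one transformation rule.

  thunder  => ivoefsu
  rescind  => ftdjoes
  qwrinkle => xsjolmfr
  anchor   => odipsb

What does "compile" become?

What's happening: move the first character to the end, then shift every letter 1 place forward in the alphabet (wrapping around).
Doing the same to "compile": "pnqjmfd".

pnqjmfd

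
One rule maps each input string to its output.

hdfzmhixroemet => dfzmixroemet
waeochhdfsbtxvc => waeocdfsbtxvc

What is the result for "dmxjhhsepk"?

The rule is to remove every "h".
Applying that to "dmxjhhsepk" gives "dmxjsepk".

dmxjsepk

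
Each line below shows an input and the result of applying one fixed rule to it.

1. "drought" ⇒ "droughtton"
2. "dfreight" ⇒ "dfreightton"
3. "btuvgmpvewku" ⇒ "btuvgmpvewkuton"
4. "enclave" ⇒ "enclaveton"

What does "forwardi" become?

forwarditon

In each case the input is transformed by: append "ton".
Applying that to "forwardi" gives "forwarditon".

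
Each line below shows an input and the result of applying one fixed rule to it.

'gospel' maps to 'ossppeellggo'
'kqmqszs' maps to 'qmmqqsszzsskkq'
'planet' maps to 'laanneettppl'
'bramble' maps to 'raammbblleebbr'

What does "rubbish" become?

The transformation: double every character, then move the first 3 characters to the end (rotate left by 3).
For "rubbish" the result is "ubbbbiisshhrru".

ubbbbiisshhrru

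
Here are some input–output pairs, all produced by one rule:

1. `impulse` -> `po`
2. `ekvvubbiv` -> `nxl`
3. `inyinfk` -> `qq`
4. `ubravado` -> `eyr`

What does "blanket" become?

on

The transformation: keep one character in every 3, starting at position 2 (positions 2nd, 5th, 8th, ...), then shift every letter 3 places forward in the alphabet (wrapping around).
"blanket" → "lk" → "on".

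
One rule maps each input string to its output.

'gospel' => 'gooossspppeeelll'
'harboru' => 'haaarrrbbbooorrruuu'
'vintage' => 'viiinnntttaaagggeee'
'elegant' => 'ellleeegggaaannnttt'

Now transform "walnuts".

waaalllnnnuuutttsss

Each output is the input with this applied: repeat every character 3 times, then delete the first 2 characters.
For "walnuts" the result is "waaalllnnnuuutttsss".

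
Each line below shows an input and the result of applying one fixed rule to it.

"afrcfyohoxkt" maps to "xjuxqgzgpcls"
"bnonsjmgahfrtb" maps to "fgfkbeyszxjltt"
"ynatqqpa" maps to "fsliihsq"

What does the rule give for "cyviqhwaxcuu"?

qnaizospummu

Rule — shift every letter 8 places backward in the alphabet (wrapping around), then move the first character to the end.
So "cyviqhwaxcuu" becomes "qnaizospummu".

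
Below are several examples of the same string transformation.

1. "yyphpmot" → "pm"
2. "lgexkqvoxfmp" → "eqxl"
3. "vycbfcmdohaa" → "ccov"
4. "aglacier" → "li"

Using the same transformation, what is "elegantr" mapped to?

The rule is to swap the first and last characters, then keep one character in every 3, starting at position 3 (positions 3rd, 6th, 9th, ...).
"elegantr" → "rlegante" → "en".

en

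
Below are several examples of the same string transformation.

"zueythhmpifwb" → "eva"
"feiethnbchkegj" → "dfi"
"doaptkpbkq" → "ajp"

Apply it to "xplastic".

The pattern: shift every letter 1 place backward in the alphabet (wrapping around), then keep only the last 3 characters.
For "xplastic", step one produces "wokzrshb"; step two turns that into "shb".

shb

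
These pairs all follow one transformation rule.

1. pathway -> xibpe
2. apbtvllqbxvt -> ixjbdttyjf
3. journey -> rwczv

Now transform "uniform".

cvqnw

The rule is to delete the last 2 characters, then shift every letter 8 places forward in the alphabet (wrapping around).
Applying that to "uniform" gives "cvqnw".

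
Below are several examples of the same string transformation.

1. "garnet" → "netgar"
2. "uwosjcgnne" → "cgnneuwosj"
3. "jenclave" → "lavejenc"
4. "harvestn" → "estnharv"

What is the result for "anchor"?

horanc

Rule — swap the front and back halves of the string.
So "anchor" becomes "horanc".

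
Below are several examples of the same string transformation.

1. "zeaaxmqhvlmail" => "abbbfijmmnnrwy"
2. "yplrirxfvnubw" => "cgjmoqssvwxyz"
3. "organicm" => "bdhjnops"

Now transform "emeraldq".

What's happening: shift every letter 1 place forward in the alphabet (wrapping around), then sort the characters into alphabetical order.
"emeraldq" → "fnfsbmer" → "beffmnrs".

beffmnrs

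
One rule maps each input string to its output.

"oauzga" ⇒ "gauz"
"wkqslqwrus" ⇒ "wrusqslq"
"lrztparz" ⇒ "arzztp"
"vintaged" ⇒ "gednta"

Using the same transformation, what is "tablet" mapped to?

etbl

In each case the input is transformed by: delete the first 2 characters, then swap the front and back halves of the string.
"tablet" → "blet" → "etbl".
(Check on "vintaged": → "ntaged" → "gednta" ✓)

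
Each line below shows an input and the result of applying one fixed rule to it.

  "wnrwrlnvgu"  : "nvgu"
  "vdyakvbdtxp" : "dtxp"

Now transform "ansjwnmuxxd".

uxxd

The rule is to keep only the last 4 characters.
Doing the same to "ansjwnmuxxd": "uxxd".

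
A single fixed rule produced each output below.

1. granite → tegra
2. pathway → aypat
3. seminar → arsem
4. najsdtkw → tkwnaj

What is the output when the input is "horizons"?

Rule — move the first 3 characters to the end (rotate left by 3), then delete the first 2 characters.
Applying that to "horizons" gives "onshor".

onshor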